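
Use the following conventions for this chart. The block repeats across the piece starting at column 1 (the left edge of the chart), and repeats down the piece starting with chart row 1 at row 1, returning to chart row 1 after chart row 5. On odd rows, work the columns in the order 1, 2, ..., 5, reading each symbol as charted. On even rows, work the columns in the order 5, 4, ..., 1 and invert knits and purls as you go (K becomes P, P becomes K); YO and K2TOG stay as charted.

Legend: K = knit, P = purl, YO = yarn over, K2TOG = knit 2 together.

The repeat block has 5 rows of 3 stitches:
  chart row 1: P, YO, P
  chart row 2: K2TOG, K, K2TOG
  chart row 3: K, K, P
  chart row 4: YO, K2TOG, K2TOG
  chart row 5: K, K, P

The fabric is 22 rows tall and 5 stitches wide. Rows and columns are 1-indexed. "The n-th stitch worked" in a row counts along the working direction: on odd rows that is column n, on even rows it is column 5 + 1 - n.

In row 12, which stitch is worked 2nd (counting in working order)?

Result:
K2TOG

Derivation:
Row 12 uses chart row ((12-1) mod 5)+1 = 2. Row 12 is even, so WS.
Chart row 2 tiled across columns 1-5: K2TOG K K2TOG K2TOG K
WS row: flip the tiled sequence (start at column 5) and apply K<->P; YO and K2TOG stay.
Row 12 as worked: P K2TOG K2TOG P K2TOG
Stitch 2 in working order -> K2TOG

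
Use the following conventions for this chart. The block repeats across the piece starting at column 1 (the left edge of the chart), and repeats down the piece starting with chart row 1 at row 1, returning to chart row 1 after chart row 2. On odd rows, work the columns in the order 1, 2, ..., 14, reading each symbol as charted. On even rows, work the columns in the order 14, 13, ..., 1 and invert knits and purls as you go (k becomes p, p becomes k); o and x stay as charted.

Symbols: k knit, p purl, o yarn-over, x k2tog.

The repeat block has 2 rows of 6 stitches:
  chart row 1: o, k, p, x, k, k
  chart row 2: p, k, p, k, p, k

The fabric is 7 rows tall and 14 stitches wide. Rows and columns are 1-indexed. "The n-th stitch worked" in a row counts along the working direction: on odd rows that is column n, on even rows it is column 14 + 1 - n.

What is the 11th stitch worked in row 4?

Stitch:
p

Derivation:
Row 4 uses chart row ((4-1) mod 2)+1 = 2. Row 4 is even, so WS.
Chart row 2 tiled across columns 1-14: p k p k p k p k p k p k p k
WS row: flip the tiled sequence (start at column 14) and apply k<->p; o and x stay.
Row 4 as worked: p k p k p k p k p k p k p k
Stitch 11 in working order -> p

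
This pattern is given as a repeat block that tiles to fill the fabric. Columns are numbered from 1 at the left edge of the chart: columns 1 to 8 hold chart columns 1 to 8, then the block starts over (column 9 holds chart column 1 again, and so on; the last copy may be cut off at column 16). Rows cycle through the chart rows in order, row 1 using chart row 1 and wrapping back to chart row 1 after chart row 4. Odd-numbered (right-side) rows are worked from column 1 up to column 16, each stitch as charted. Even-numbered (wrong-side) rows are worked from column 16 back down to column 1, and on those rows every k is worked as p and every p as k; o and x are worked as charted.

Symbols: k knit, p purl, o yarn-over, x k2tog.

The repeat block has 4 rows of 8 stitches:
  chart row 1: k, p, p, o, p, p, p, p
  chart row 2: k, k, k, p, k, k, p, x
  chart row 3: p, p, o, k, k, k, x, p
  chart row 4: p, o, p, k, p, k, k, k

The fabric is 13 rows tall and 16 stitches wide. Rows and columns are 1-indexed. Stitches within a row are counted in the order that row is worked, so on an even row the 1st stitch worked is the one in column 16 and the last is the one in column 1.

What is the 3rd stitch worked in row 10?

Stitch:
p

Derivation:
For row 10: chart row = ((10-1) mod 4) + 1 = 2; this is a WS (even) row.
Chart row 2 tiled across columns 1-16: k k k p k k p x k k k p k k p x
Wrong side: read the tiled row from column 16 down to 1 and exchange k with p (leave o, x).
Row 10 as worked: x k p p k p p p x k p p k p p p
Stitch 3 in working order -> p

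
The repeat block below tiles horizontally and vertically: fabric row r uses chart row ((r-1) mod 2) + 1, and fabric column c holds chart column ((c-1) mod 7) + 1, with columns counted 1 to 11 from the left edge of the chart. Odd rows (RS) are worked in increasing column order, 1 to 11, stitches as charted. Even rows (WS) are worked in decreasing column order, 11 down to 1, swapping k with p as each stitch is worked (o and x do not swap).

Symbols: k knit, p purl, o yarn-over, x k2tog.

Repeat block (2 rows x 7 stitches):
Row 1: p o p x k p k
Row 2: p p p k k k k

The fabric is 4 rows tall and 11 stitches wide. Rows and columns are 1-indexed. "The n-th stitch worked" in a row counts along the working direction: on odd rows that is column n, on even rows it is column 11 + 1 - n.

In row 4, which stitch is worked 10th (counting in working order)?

Row 4: (4-1) mod 2 = 1, so use chart row 2. Even row -> WS.
Chart row 2 tiled across columns 1-11: p p p k k k k p p p k
WS row: flip the tiled sequence (start at column 11) and apply k<->p; o and x stay.
Row 4 as worked: p k k k p p p p k k k
Stitch 10 in working order -> k

== STITCH ==
k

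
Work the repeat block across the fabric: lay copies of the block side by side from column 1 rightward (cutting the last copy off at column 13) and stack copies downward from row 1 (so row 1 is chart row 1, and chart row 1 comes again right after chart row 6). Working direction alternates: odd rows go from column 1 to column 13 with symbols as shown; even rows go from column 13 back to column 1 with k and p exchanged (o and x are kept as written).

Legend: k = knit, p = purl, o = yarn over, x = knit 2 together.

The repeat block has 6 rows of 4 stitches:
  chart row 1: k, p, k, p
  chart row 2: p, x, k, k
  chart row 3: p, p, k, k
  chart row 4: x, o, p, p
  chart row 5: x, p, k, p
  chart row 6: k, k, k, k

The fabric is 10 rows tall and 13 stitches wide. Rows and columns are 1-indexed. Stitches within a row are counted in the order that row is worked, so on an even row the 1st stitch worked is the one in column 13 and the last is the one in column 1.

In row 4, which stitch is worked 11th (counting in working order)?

For row 4: chart row = ((4-1) mod 6) + 1 = 4; this is a WS (even) row.
Chart row 4 tiled across columns 1-13: x o p p x o p p x o p p x
WS: work from column 13 back to column 1 (reverse the tiled row), swapping k<->p (o and x unchanged).
Row 4 as worked: x k k o x k k o x k k o x
The 11th stitch worked is k.

== STITCH ==
k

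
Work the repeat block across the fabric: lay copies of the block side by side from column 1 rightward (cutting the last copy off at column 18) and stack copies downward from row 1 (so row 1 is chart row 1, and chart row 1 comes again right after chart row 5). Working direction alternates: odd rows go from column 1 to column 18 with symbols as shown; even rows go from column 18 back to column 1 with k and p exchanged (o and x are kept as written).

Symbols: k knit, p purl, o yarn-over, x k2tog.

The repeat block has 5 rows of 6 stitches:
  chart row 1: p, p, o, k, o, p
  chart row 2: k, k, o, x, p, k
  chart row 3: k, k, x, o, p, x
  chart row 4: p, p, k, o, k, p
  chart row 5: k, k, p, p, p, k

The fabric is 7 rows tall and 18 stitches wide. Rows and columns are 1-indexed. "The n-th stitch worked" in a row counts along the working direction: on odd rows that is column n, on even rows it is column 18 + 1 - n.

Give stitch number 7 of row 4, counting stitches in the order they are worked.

Row 4: (4-1) mod 5 = 3, so use chart row 4. Even row -> WS.
Chart row 4 tiled across columns 1-18: p p k o k p p p k o k p p p k o k p
WS row: flip the tiled sequence (start at column 18) and apply k<->p; o and x stay.
Row 4 as worked: k p o p k k k p o p k k k p o p k k
The 7th stitch worked is k.

Result:
k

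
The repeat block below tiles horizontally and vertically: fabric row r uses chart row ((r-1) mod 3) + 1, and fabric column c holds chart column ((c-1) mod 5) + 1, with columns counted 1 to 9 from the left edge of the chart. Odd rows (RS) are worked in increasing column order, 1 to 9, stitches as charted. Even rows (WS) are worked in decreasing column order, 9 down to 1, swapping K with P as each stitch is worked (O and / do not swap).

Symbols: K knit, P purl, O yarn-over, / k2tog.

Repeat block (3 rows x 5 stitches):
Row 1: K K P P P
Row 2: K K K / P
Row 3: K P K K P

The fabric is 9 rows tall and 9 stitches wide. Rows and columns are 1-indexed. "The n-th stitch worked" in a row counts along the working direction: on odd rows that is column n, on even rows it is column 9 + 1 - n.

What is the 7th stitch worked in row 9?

Row 9: (9-1) mod 3 = 2, so use chart row 3. Odd row -> RS.
Chart row 3 tiled across columns 1-9: K P K K P K P K K
RS: work column 1 to column 9, symbols as charted — the tiled row is the row as worked.
Counting 7 along the worked row gives P.

Result:
P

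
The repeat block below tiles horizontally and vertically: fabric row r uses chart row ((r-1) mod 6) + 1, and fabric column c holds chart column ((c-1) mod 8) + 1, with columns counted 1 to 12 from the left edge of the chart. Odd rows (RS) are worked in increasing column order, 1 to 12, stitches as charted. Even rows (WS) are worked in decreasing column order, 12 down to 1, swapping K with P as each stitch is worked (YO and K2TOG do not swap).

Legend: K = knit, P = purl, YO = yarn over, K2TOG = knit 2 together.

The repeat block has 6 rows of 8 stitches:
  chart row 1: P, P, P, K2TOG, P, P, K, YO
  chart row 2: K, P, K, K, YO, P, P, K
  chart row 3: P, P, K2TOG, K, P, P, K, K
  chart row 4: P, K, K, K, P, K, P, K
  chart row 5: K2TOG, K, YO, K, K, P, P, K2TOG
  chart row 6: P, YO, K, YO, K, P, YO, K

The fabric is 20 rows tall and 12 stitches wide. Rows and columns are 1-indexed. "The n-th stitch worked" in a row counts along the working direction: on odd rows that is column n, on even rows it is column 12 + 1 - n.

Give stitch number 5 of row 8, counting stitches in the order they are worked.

Result:
P

Derivation:
For row 8: chart row = ((8-1) mod 6) + 1 = 2; this is a WS (even) row.
Chart row 2 tiled across columns 1-12: K P K K YO P P K K P K K
Wrong side: read the tiled row from column 12 down to 1 and exchange K with P (leave YO, K2TOG).
Row 8 as worked: P P K P P K K YO P P K P
Stitch 5 in working order -> P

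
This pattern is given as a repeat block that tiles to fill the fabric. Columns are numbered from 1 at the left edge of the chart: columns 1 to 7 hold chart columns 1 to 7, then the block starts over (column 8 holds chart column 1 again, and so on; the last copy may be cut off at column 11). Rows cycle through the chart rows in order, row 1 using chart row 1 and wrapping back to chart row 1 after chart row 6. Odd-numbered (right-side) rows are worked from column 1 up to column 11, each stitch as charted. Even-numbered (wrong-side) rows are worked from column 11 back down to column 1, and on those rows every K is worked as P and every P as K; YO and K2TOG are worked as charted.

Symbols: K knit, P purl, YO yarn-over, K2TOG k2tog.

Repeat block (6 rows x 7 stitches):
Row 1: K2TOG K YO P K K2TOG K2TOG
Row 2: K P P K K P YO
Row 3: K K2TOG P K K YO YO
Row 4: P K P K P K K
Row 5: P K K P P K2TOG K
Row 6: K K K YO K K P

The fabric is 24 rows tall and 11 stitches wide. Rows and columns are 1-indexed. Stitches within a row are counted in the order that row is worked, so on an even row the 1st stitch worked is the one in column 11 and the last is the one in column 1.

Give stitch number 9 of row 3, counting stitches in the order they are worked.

Result:
K2TOG

Derivation:
Row 3 uses chart row ((3-1) mod 6)+1 = 3. Row 3 is odd, so RS.
Chart row 3 tiled across columns 1-11: K K2TOG P K K YO YO K K2TOG P K
RS: work column 1 to column 11, symbols as charted — the tiled row is the row as worked.
The 9th stitch worked is K2TOG.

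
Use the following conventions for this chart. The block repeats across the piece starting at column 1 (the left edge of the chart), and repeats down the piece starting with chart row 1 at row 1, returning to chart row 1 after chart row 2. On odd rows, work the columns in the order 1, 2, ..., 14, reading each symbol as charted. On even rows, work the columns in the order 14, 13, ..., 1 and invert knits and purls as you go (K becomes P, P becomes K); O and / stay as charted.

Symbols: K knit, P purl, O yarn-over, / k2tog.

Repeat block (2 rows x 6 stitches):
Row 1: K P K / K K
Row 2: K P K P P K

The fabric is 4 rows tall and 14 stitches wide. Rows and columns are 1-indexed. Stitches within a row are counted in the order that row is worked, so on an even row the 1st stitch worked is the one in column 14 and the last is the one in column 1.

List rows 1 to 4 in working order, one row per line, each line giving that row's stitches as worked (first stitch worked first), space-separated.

Row 1: chart row 1, RS - tile across columns 1-14 and work as-is.
Row 2: chart row 2, WS - tiled (columns 1-14): K P K P P K K P K P P K K P; work from column 14 back to 1 with K<->P swapped.
Row 3: chart row 1, RS - tile across columns 1-14 and work as-is.
Row 4: chart row 2, WS - tiled (columns 1-14): K P K P P K K P K P P K K P; work from column 14 back to 1 with K<->P swapped.

Rows as worked:
K P K / K K K P K / K K K P
K P P K K P K P P K K P K P
K P K / K K K P K / K K K P
K P P K K P K P P K K P K P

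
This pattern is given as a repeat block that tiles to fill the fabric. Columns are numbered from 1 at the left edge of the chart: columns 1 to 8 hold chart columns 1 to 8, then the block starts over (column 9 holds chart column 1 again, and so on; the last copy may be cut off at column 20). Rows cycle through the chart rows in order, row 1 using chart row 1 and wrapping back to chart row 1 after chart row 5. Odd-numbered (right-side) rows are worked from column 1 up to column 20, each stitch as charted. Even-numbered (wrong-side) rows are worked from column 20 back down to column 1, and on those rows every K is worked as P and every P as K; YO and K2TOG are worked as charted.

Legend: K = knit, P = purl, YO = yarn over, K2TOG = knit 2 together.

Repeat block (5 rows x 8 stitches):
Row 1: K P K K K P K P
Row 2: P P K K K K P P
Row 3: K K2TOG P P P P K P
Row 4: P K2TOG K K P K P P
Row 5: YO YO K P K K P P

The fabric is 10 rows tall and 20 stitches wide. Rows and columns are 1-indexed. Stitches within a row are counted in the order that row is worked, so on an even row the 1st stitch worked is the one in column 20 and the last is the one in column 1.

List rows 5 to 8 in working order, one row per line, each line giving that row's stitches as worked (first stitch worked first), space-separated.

Row 5: chart row 5, RS - tile across columns 1-20 and work as-is.
Row 6: chart row 1, WS - tiled (columns 1-20): K P K K K P K P K P K K K P K P K P K K; work from column 20 back to 1 with K<->P swapped.
Row 7: chart row 2, RS - tile across columns 1-20 and work as-is.
Row 8: chart row 3, WS - tiled (columns 1-20): K K2TOG P P P P K P K K2TOG P P P P K P K K2TOG P P; work from column 20 back to 1 with K<->P swapped.

== ROWS AS WORKED ==
YO YO K P K K P P YO YO K P K K P P YO YO K P
P P K P K P K P P P K P K P K P P P K P
P P K K K K P P P P K K K K P P P P K K
K K K2TOG P K P K K K K K2TOG P K P K K K K K2TOG P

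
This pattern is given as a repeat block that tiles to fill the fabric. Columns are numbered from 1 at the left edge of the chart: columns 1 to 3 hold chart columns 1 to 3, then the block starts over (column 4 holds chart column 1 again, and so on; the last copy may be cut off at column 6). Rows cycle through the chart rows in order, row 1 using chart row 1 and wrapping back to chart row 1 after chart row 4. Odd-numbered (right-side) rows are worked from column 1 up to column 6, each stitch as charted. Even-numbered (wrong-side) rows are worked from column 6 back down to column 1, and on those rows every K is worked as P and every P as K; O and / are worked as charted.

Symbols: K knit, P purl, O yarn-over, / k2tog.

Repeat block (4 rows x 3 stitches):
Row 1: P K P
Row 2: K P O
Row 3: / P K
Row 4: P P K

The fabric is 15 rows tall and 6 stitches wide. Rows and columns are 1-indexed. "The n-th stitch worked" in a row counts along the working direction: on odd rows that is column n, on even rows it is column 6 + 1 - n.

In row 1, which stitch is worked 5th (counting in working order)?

Row 1 uses chart row ((1-1) mod 4)+1 = 1. Row 1 is odd, so RS.
Chart row 1 tiled across columns 1-6: P K P P K P
RS: work column 1 to column 6, symbols as charted — the tiled row is the row as worked.
Stitch 5 in working order -> K

Result:
K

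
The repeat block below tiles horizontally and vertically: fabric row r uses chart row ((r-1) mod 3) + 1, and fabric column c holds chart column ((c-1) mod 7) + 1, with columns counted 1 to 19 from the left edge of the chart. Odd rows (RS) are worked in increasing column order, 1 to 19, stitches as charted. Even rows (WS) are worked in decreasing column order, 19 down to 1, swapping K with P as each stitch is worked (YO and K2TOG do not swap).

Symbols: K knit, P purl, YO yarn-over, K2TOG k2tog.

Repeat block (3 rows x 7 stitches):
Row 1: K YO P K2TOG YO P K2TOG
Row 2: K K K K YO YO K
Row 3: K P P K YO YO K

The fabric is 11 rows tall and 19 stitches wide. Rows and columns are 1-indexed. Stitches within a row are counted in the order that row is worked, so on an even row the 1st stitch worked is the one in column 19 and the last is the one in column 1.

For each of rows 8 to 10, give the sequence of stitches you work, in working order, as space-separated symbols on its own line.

Row 8: chart row 2, WS - tiled (columns 1-19): K K K K YO YO K K K K K YO YO K K K K K YO; work from column 19 back to 1 with K<->P swapped.
Row 9: chart row 3, RS - tile across columns 1-19 and work as-is.
Row 10: chart row 1, WS - tiled (columns 1-19): K YO P K2TOG YO P K2TOG K YO P K2TOG YO P K2TOG K YO P K2TOG YO; work from column 19 back to 1 with K<->P swapped.

Rows as worked:
YO P P P P P YO YO P P P P P YO YO P P P P
K P P K YO YO K K P P K YO YO K K P P K YO
YO K2TOG K YO P K2TOG K YO K2TOG K YO P K2TOG K YO K2TOG K YO P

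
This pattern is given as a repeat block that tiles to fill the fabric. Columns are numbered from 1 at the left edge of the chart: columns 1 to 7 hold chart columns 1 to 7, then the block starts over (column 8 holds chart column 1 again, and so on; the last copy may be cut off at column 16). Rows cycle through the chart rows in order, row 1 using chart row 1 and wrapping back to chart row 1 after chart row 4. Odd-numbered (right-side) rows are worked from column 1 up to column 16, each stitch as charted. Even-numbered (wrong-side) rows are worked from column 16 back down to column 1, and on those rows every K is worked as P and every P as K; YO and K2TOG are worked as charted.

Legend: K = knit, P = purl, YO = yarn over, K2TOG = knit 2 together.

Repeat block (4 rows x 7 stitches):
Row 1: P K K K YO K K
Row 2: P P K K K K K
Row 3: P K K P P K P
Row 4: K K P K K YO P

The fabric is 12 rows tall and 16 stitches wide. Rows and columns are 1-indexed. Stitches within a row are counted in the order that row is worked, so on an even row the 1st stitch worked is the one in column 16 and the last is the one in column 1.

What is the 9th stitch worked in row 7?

Row 7: (7-1) mod 4 = 2, so use chart row 3. Odd row -> RS.
Chart row 3 tiled across columns 1-16: P K K P P K P P K K P P K P P K
Right side: take the tiled row as-is (worked left to right from column 1).
Counting 9 along the worked row gives K.

Stitch:
K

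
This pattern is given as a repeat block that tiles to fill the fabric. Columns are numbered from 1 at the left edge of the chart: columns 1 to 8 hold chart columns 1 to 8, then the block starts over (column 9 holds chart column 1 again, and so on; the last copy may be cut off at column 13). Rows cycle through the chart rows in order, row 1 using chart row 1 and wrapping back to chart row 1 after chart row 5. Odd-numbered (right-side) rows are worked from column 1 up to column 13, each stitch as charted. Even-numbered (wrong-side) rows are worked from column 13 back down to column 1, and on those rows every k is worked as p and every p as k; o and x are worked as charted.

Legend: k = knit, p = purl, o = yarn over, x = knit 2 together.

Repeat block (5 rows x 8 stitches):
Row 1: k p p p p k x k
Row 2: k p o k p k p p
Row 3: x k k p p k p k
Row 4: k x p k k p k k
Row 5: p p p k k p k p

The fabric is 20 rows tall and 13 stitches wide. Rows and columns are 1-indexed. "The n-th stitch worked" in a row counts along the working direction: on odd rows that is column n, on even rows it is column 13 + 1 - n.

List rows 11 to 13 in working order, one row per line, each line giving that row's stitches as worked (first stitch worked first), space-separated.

== ROWS AS WORKED ==
k p p p p k x k k p p p p
k p o k p k k p k p o k p
x k k p p k p k x k k p p

Derivation:
Row 11: chart row 1, RS - tile across columns 1-13 and work as-is.
Row 12: chart row 2, WS - tiled (columns 1-13): k p o k p k p p k p o k p; work from column 13 back to 1 with k<->p swapped.
Row 13: chart row 3, RS - tile across columns 1-13 and work as-is.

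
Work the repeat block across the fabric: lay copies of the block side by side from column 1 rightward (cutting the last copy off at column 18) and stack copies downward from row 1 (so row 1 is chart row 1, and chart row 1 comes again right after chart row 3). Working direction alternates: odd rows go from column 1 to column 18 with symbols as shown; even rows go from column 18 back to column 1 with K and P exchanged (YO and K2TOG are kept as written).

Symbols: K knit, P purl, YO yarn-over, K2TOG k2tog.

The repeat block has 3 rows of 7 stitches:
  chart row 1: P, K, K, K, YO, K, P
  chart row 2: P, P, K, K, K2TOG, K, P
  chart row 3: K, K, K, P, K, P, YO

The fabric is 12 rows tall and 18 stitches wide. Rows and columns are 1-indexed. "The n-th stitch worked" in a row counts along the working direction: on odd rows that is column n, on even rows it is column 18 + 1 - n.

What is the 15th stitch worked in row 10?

== STITCH ==
P

Derivation:
Row 10 uses chart row ((10-1) mod 3)+1 = 1. Row 10 is even, so WS.
Chart row 1 tiled across columns 1-18: P K K K YO K P P K K K YO K P P K K K
WS: work from column 18 back to column 1 (reverse the tiled row), swapping K<->P (YO and K2TOG unchanged).
Row 10 as worked: P P P K K P YO P P P K K P YO P P P K
Stitch 15 in working order -> P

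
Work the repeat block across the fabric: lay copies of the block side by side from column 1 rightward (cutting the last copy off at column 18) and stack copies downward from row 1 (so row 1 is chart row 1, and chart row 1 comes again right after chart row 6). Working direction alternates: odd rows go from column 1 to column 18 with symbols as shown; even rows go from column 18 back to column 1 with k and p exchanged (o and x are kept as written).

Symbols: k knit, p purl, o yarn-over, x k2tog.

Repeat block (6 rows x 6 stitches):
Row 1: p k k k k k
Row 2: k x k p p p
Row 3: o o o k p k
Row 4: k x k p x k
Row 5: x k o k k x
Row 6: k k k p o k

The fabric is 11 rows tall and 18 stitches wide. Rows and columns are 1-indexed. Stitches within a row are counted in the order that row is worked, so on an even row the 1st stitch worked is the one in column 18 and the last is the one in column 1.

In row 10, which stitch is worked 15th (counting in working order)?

Result:
k

Derivation:
Row 10 uses chart row ((10-1) mod 6)+1 = 4. Row 10 is even, so WS.
Chart row 4 tiled across columns 1-18: k x k p x k k x k p x k k x k p x k
Wrong side: read the tiled row from column 18 down to 1 and exchange k with p (leave o, x).
Row 10 as worked: p x k p x p p x k p x p p x k p x p
The 15th stitch worked is k.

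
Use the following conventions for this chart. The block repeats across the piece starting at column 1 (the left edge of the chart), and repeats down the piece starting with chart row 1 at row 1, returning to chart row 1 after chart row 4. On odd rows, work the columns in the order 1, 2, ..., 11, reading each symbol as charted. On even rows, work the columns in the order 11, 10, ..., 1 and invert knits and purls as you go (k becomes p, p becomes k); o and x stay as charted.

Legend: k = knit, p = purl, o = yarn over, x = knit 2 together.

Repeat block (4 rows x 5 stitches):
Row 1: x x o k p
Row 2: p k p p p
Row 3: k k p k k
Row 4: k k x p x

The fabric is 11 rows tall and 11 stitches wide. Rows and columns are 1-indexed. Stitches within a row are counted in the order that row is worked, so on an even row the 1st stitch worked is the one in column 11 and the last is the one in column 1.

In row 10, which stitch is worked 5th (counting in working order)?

Row 10: (10-1) mod 4 = 1, so use chart row 2. Even row -> WS.
Chart row 2 tiled across columns 1-11: p k p p p p k p p p p
Wrong side: read the tiled row from column 11 down to 1 and exchange k with p (leave o, x).
Row 10 as worked: k k k k p k k k k p k
The 5th stitch worked is p.

Stitch:
p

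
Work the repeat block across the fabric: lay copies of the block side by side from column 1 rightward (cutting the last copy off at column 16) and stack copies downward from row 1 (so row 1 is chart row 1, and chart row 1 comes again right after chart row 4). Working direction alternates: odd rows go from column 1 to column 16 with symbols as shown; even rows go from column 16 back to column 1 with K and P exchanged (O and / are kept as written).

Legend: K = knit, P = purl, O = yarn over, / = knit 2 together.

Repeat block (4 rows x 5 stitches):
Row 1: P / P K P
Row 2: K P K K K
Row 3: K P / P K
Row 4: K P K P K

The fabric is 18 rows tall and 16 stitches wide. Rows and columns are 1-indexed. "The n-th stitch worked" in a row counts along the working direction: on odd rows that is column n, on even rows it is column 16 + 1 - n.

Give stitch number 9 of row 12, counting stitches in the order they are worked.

For row 12: chart row = ((12-1) mod 4) + 1 = 4; this is a WS (even) row.
Chart row 4 tiled across columns 1-16: K P K P K K P K P K K P K P K K
WS: work from column 16 back to column 1 (reverse the tiled row), swapping K<->P (O and / unchanged).
Row 12 as worked: P P K P K P P K P K P P K P K P
The 9th stitch worked is P.

Result:
P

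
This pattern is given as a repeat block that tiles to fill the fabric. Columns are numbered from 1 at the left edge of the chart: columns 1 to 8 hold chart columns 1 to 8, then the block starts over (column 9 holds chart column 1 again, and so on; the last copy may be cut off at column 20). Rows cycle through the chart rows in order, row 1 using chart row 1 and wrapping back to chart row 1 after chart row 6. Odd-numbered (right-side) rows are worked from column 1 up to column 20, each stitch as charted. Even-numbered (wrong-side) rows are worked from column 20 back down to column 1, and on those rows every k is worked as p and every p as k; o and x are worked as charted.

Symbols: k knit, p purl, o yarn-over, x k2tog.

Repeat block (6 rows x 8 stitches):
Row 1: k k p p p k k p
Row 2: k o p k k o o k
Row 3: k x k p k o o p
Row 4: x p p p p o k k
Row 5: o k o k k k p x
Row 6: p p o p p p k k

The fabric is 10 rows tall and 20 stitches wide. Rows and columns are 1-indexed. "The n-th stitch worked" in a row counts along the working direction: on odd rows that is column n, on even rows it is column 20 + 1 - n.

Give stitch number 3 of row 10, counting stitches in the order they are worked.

Row 10: (10-1) mod 6 = 3, so use chart row 4. Even row -> WS.
Chart row 4 tiled across columns 1-20: x p p p p o k k x p p p p o k k x p p p
WS: work from column 20 back to column 1 (reverse the tiled row), swapping k<->p (o and x unchanged).
Row 10 as worked: k k k x p p o k k k k x p p o k k k k x
Stitch 3 in working order -> k

== STITCH ==
k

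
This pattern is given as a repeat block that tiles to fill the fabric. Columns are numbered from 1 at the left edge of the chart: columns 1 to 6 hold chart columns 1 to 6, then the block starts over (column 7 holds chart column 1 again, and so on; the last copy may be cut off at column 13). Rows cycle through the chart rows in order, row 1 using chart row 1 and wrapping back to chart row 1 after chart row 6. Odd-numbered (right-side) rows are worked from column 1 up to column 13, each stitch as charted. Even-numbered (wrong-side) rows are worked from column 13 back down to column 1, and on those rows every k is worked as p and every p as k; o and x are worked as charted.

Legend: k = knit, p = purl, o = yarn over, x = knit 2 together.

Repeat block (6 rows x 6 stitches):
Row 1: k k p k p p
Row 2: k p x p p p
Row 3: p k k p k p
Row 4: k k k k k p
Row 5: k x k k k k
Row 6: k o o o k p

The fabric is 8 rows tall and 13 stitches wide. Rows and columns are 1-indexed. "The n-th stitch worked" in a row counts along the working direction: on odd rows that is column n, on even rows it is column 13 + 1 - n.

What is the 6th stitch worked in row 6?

Row 6 uses chart row ((6-1) mod 6)+1 = 6. Row 6 is even, so WS.
Chart row 6 tiled across columns 1-13: k o o o k p k o o o k p k
Wrong side: read the tiled row from column 13 down to 1 and exchange k with p (leave o, x).
Row 6 as worked: p k p o o o p k p o o o p
The 6th stitch worked is o.

== STITCH ==
o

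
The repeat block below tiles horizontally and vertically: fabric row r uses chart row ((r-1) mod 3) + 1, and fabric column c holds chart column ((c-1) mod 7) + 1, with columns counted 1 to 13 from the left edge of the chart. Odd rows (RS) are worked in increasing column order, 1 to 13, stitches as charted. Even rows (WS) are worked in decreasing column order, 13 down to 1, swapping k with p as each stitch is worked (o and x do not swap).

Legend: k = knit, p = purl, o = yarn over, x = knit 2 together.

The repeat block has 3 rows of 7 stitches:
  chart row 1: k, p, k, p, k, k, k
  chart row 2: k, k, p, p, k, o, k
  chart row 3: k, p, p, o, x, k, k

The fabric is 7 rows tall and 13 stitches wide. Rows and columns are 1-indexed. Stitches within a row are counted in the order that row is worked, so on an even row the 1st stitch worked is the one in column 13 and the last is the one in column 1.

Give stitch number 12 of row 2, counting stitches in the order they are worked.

Stitch:
p

Derivation:
For row 2: chart row = ((2-1) mod 3) + 1 = 2; this is a WS (even) row.
Chart row 2 tiled across columns 1-13: k k p p k o k k k p p k o
Wrong side: read the tiled row from column 13 down to 1 and exchange k with p (leave o, x).
Row 2 as worked: o p k k p p p o p k k p p
Counting 12 along the worked row gives p.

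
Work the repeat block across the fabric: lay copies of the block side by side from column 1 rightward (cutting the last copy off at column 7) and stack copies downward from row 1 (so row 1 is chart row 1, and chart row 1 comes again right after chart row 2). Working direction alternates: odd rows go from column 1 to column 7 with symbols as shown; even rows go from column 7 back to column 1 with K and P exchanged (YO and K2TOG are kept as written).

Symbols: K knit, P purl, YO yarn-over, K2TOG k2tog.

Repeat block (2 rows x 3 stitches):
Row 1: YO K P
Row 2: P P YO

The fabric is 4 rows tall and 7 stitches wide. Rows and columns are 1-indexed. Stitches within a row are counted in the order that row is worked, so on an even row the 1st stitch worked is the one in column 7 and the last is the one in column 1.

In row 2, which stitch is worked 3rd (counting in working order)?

Row 2: (2-1) mod 2 = 1, so use chart row 2. Even row -> WS.
Chart row 2 tiled across columns 1-7: P P YO P P YO P
Wrong side: read the tiled row from column 7 down to 1 and exchange K with P (leave YO, K2TOG).
Row 2 as worked: K YO K K YO K K
Stitch 3 in working order -> K

== STITCH ==
K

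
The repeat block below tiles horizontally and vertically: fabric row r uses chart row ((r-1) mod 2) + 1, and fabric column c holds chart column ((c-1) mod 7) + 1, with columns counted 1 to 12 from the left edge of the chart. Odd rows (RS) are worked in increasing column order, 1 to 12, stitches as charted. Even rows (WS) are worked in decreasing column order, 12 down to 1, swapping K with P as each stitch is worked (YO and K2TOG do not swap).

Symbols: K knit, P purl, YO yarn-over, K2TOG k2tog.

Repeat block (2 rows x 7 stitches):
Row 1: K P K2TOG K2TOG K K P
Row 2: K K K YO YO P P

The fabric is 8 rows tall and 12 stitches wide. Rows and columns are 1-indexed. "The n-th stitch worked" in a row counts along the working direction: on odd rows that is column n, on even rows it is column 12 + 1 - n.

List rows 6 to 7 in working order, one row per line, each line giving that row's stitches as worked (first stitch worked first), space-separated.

Row 6: chart row 2, WS - tiled (columns 1-12): K K K YO YO P P K K K YO YO; work from column 12 back to 1 with K<->P swapped.
Row 7: chart row 1, RS - tile across columns 1-12 and work as-is.

Result:
YO YO P P P K K YO YO P P P
K P K2TOG K2TOG K K P K P K2TOG K2TOG K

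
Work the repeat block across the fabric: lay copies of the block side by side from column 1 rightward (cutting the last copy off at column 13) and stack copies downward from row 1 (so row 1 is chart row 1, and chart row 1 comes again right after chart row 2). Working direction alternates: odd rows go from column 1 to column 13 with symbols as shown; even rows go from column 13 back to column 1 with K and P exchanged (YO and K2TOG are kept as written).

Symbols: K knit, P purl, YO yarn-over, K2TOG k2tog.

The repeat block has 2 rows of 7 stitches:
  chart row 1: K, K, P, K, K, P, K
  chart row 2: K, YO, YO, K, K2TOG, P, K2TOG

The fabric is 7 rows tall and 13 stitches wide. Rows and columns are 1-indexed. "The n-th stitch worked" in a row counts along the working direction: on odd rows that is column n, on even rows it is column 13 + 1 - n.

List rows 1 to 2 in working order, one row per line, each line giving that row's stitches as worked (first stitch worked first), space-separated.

Result:
K K P K K P K K K P K K P
K K2TOG P YO YO P K2TOG K K2TOG P YO YO P

Derivation:
Row 1: chart row 1, RS - tile across columns 1-13 and work as-is.
Row 2: chart row 2, WS - tiled (columns 1-13): K YO YO K K2TOG P K2TOG K YO YO K K2TOG P; work from column 13 back to 1 with K<->P swapped.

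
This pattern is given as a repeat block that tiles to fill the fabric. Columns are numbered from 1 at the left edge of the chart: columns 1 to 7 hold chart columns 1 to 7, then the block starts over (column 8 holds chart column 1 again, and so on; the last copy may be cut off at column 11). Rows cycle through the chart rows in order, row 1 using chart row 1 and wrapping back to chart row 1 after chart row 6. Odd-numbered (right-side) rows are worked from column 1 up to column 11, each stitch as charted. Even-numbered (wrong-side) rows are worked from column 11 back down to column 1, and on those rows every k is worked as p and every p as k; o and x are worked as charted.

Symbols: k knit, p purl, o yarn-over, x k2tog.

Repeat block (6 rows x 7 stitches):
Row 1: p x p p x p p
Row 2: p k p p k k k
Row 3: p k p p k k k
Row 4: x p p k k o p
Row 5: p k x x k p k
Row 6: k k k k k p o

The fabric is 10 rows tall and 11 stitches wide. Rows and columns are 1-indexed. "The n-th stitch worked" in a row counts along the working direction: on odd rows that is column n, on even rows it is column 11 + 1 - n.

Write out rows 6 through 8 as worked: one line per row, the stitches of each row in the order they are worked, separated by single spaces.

Row 6: chart row 6, WS - tiled (columns 1-11): k k k k k p o k k k k; work from column 11 back to 1 with k<->p swapped.
Row 7: chart row 1, RS - tile across columns 1-11 and work as-is.
Row 8: chart row 2, WS - tiled (columns 1-11): p k p p k k k p k p p; work from column 11 back to 1 with k<->p swapped.

Result:
p p p p o k p p p p p
p x p p x p p p x p p
k k p k p p p k k p k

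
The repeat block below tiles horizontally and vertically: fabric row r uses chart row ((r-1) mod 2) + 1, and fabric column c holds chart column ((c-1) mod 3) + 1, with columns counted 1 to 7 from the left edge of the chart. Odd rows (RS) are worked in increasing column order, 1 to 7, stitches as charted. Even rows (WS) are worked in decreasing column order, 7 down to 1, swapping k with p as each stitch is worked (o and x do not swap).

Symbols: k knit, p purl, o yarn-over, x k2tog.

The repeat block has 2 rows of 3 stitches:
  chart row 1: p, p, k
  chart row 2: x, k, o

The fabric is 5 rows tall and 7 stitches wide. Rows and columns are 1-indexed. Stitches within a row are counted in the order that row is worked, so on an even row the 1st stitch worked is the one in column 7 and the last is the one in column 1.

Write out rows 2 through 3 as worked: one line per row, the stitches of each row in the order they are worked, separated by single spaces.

Result:
x o p x o p x
p p k p p k p

Derivation:
Row 2: chart row 2, WS - tiled (columns 1-7): x k o x k o x; work from column 7 back to 1 with k<->p swapped.
Row 3: chart row 1, RS - tile across columns 1-7 and work as-is.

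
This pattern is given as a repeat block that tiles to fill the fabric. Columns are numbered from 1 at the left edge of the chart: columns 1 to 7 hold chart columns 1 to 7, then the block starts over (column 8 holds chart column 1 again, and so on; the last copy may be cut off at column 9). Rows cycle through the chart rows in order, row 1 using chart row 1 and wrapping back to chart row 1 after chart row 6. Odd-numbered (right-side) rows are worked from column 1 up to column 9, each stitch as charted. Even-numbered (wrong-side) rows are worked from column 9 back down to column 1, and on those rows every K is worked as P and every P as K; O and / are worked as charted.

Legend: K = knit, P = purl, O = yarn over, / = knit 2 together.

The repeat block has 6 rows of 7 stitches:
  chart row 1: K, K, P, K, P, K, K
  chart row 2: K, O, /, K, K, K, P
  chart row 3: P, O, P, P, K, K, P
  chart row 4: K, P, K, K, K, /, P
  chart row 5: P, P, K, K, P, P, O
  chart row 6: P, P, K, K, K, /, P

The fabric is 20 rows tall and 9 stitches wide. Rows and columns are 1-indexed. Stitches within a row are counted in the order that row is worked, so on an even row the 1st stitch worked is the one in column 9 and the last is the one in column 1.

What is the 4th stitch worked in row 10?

For row 10: chart row = ((10-1) mod 6) + 1 = 4; this is a WS (even) row.
Chart row 4 tiled across columns 1-9: K P K K K / P K P
WS row: flip the tiled sequence (start at column 9) and apply K<->P; O and / stay.
Row 10 as worked: K P K / P P P K P
Stitch 4 in working order -> /

Result:
/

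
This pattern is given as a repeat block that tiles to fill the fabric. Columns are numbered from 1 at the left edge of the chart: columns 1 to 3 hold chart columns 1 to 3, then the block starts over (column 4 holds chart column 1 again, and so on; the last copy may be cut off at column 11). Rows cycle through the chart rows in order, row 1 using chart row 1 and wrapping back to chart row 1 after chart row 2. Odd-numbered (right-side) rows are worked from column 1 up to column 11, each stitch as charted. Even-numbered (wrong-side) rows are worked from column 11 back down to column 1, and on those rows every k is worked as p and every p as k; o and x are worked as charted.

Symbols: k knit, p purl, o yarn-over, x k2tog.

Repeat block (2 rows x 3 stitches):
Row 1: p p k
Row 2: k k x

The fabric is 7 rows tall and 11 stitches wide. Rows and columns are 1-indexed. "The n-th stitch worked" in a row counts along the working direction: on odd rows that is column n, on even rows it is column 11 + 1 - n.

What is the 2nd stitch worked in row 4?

Stitch:
p

Derivation:
Row 4 uses chart row ((4-1) mod 2)+1 = 2. Row 4 is even, so WS.
Chart row 2 tiled across columns 1-11: k k x k k x k k x k k
WS row: flip the tiled sequence (start at column 11) and apply k<->p; o and x stay.
Row 4 as worked: p p x p p x p p x p p
Counting 2 along the worked row gives p.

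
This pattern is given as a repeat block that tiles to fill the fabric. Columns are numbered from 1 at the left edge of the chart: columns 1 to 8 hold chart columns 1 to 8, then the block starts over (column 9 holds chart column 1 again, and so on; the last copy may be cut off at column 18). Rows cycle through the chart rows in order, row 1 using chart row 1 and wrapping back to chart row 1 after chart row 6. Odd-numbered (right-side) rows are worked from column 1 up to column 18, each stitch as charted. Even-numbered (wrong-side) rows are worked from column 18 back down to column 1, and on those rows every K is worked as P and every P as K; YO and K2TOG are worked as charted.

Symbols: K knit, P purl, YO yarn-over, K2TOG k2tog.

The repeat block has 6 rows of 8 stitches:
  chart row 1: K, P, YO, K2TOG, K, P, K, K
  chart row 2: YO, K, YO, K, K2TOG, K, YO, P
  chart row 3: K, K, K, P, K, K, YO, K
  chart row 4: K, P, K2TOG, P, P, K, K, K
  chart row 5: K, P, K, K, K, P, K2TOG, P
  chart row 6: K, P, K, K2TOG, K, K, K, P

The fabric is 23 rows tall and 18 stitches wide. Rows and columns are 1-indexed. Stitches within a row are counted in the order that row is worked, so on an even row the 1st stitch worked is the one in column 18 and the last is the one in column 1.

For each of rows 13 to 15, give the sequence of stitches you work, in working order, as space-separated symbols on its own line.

Result:
K P YO K2TOG K P K K K P YO K2TOG K P K K K P
P YO K YO P K2TOG P YO P YO K YO P K2TOG P YO P YO
K K K P K K YO K K K K P K K YO K K K

Derivation:
Row 13: chart row 1, RS - tile across columns 1-18 and work as-is.
Row 14: chart row 2, WS - tiled (columns 1-18): YO K YO K K2TOG K YO P YO K YO K K2TOG K YO P YO K; work from column 18 back to 1 with K<->P swapped.
Row 15: chart row 3, RS - tile across columns 1-18 and work as-is.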